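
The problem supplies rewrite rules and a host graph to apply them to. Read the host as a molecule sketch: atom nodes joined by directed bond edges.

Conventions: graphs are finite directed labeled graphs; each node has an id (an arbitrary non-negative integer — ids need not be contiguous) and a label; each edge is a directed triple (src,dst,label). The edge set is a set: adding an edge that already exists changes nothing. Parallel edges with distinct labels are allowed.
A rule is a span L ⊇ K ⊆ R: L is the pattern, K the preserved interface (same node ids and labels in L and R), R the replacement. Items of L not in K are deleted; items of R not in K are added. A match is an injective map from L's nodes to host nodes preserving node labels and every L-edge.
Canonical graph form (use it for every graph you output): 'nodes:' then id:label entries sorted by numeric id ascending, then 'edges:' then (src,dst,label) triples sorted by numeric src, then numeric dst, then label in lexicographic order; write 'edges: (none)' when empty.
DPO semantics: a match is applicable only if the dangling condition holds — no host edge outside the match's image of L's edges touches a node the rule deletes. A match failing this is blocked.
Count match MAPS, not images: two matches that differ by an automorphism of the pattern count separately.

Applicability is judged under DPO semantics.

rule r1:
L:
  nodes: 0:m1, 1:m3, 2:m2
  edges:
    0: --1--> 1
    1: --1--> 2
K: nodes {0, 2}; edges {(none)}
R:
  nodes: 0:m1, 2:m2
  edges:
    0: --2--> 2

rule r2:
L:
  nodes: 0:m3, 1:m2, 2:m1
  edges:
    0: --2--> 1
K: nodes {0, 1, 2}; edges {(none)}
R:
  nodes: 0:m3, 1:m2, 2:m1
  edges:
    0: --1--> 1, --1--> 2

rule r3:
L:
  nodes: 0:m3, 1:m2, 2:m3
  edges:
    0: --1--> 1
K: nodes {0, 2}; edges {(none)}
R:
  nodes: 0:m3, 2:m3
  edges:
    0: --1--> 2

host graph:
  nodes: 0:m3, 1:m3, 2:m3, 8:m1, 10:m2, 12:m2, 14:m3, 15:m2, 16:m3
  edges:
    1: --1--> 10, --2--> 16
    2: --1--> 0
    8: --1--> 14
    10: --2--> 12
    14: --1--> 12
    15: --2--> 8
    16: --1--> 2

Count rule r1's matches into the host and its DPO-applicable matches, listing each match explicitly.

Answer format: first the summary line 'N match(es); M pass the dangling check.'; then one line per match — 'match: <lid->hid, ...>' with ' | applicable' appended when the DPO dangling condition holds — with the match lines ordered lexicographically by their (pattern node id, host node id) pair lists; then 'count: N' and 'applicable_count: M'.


1 match(es); 1 pass the dangling check.
match: 0->8, 1->14, 2->12 | applicable
count: 1
applicable_count: 1


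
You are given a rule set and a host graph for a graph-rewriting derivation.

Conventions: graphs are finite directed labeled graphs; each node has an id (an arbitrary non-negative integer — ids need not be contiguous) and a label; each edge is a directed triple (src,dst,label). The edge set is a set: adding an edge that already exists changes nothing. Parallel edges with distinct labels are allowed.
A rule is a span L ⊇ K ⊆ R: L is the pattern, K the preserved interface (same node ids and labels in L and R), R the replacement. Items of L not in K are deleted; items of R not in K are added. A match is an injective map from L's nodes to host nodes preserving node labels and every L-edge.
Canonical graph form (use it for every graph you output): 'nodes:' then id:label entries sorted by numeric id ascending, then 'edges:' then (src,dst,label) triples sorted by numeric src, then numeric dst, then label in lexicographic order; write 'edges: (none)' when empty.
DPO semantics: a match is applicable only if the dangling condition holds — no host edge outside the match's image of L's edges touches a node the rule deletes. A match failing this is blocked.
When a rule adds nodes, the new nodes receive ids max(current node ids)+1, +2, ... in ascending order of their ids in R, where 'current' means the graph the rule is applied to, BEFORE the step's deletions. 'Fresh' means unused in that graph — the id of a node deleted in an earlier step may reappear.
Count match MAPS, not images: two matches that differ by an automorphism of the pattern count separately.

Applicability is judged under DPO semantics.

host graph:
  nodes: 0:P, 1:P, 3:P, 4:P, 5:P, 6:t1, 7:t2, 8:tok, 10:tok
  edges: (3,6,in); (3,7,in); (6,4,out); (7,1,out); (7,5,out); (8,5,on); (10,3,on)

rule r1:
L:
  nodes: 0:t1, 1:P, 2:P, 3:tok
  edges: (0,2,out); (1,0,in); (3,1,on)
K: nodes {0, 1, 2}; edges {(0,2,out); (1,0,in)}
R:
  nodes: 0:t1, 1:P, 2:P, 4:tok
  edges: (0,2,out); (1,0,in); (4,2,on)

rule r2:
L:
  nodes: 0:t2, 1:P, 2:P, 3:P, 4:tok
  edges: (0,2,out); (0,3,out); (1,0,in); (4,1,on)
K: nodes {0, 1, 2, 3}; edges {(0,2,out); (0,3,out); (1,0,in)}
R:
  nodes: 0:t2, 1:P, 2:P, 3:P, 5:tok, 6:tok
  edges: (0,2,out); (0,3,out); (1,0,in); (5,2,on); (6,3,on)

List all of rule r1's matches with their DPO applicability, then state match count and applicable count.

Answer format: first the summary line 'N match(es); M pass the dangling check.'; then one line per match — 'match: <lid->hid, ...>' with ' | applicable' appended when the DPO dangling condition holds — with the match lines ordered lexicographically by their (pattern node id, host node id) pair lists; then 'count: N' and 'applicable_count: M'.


1 match(es); 1 pass the dangling check.
match: 0->6, 1->3, 2->4, 3->10 | applicable
count: 1
applicable_count: 1


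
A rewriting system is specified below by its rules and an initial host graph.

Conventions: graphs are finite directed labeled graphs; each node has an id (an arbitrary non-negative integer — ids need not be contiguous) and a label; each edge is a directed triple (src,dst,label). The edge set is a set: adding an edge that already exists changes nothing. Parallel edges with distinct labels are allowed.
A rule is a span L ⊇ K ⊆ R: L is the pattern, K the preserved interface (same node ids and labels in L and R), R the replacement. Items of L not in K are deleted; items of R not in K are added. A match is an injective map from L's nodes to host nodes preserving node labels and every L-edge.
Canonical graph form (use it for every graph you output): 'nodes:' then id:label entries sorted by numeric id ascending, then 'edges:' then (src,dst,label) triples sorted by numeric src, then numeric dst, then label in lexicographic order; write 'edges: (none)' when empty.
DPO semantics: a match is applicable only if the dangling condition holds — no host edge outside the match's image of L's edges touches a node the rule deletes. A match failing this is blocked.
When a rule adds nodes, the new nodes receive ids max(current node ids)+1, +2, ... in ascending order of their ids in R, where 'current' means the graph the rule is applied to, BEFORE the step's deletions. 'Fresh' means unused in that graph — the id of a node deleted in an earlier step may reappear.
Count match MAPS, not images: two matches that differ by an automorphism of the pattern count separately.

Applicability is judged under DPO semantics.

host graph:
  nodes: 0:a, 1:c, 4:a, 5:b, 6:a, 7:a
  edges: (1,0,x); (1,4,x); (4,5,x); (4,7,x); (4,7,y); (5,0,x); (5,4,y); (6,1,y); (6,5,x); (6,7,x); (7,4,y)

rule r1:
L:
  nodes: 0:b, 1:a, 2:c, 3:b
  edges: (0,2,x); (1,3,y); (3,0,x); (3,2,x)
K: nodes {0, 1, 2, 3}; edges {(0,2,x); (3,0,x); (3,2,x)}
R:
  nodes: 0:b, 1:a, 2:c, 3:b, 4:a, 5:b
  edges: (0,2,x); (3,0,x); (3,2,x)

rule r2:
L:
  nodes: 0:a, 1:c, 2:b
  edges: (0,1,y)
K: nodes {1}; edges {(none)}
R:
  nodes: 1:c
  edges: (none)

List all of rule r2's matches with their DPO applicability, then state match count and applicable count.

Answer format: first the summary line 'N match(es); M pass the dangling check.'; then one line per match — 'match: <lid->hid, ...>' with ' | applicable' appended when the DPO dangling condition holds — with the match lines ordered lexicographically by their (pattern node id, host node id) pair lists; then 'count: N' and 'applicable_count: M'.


1 match(es); 0 pass the dangling check.
match: 0->6, 1->1, 2->5
count: 1
applicable_count: 0


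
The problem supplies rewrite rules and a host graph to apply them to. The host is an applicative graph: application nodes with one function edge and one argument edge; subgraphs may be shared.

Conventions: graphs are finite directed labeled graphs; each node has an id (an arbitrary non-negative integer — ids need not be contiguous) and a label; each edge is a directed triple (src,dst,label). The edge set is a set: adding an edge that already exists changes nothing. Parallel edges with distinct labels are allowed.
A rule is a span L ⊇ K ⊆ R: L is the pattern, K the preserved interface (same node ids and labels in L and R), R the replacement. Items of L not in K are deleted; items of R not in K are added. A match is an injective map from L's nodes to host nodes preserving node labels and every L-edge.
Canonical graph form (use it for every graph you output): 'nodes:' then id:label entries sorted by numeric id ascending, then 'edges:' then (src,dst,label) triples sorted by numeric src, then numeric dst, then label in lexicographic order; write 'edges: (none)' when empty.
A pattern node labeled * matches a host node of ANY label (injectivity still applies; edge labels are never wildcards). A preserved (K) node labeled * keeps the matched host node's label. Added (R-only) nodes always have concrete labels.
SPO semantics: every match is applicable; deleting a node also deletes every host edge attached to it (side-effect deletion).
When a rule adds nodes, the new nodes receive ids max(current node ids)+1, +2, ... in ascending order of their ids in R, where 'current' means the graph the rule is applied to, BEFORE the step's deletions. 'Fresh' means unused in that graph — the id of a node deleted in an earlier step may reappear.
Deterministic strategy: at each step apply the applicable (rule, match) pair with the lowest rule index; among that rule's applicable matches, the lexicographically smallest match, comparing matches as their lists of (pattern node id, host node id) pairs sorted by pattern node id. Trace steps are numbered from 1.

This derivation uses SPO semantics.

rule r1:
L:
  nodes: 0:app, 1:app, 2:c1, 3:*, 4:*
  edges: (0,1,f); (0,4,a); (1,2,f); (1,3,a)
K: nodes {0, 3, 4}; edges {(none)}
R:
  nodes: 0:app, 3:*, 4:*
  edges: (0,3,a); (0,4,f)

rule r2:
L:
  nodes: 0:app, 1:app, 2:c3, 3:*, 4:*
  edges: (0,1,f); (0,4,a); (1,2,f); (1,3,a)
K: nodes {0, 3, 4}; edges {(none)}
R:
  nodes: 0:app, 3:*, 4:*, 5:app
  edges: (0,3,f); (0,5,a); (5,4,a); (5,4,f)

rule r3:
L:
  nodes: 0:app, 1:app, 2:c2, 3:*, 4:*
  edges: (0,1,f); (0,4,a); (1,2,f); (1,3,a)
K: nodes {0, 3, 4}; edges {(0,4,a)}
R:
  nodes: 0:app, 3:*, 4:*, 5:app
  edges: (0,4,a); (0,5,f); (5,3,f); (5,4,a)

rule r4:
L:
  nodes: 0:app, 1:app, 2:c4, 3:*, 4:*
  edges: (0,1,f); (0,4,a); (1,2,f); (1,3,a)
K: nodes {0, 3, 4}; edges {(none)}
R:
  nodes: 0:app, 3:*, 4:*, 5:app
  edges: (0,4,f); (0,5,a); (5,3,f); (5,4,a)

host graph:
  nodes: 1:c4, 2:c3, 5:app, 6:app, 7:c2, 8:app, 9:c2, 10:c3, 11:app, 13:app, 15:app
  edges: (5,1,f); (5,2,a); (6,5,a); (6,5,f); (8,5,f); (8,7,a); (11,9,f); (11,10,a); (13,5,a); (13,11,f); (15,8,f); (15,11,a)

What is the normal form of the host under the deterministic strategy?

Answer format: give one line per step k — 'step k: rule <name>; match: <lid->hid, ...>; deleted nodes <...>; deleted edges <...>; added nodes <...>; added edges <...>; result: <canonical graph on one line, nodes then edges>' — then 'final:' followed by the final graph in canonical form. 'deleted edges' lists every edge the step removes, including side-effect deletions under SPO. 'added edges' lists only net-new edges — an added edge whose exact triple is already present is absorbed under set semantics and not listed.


step 1: rule r3; match: 0->13, 1->11, 2->9, 3->10, 4->5; deleted nodes 9, 11; deleted edges (11,9,f); (11,10,a); (13,11,f); (15,11,a); added nodes 16; added edges (13,16,f); (16,5,a); (16,10,f); result: nodes: 1:c4, 2:c3, 5:app, 6:app, 7:c2, 8:app, 10:c3, 13:app, 15:app, 16:app edges: (5,1,f); (5,2,a); (6,5,a); (6,5,f); (8,5,f); (8,7,a); (13,5,a); (13,16,f); (15,8,f); (16,5,a); (16,10,f)
step 2: rule r4; match: 0->8, 1->5, 2->1, 3->2, 4->7; deleted nodes 1, 5; deleted edges (5,1,f); (5,2,a); (6,5,a); (6,5,f); (8,5,f); (8,7,a); (13,5,a); (16,5,a); added nodes 17; added edges (8,7,f); (8,17,a); (17,2,f); (17,7,a); result: nodes: 2:c3, 6:app, 7:c2, 8:app, 10:c3, 13:app, 15:app, 16:app, 17:app edges: (8,7,f); (8,17,a); (13,16,f); (15,8,f); (16,10,f); (17,2,f); (17,7,a)
final:
nodes: 2:c3, 6:app, 7:c2, 8:app, 10:c3, 13:app, 15:app, 16:app, 17:app
edges: (8,7,f); (8,17,a); (13,16,f); (15,8,f); (16,10,f); (17,2,f); (17,7,a)


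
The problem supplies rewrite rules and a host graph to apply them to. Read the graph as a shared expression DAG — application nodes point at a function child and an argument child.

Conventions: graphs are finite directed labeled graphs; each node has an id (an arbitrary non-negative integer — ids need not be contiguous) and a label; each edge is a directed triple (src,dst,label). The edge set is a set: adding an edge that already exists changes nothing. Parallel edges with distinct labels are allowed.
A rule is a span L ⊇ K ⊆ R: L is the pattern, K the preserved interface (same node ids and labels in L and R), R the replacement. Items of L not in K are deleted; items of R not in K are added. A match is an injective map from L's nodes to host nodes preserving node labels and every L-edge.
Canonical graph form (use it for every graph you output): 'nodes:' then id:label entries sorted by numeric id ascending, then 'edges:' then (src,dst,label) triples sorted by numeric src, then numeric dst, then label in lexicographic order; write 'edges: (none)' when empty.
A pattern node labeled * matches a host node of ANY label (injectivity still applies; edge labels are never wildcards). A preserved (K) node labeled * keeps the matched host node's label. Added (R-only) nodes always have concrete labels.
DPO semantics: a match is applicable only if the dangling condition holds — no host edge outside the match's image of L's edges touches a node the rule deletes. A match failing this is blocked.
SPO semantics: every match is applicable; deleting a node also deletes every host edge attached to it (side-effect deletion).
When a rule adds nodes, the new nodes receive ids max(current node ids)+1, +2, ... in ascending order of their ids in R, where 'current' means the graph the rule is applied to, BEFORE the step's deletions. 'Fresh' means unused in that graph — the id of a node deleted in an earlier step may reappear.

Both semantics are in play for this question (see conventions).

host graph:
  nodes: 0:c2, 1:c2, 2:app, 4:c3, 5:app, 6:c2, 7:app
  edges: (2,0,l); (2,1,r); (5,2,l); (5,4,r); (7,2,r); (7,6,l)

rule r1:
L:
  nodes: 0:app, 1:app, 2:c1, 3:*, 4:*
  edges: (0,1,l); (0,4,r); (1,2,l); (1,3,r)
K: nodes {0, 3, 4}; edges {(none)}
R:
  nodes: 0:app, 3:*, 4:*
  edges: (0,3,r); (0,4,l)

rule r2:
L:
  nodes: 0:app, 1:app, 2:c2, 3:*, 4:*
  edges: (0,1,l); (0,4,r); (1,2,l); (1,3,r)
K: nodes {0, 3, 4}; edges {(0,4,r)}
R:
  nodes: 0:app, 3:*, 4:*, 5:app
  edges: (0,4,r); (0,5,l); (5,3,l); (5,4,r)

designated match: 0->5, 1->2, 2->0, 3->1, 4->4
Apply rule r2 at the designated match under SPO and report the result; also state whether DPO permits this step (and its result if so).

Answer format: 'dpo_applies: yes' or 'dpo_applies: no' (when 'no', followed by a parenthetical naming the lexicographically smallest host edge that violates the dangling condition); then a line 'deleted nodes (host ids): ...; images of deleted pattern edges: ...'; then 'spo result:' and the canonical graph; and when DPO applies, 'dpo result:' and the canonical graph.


dpo_applies: no
(the rule deletes node 2, which keeps host edge (7,2,r) outside the match image — the dangling condition fails, DPO blocks; SPO proceeds and side-deletes such edges)
deleted nodes (host ids): 0, 2; images of deleted pattern edges: (2,0,l); (2,1,r); (5,2,l)
spo result:
nodes: 1:c2, 4:c3, 5:app, 6:c2, 7:app, 8:app
edges: (5,4,r); (5,8,l); (7,6,l); (8,1,l); (8,4,r)


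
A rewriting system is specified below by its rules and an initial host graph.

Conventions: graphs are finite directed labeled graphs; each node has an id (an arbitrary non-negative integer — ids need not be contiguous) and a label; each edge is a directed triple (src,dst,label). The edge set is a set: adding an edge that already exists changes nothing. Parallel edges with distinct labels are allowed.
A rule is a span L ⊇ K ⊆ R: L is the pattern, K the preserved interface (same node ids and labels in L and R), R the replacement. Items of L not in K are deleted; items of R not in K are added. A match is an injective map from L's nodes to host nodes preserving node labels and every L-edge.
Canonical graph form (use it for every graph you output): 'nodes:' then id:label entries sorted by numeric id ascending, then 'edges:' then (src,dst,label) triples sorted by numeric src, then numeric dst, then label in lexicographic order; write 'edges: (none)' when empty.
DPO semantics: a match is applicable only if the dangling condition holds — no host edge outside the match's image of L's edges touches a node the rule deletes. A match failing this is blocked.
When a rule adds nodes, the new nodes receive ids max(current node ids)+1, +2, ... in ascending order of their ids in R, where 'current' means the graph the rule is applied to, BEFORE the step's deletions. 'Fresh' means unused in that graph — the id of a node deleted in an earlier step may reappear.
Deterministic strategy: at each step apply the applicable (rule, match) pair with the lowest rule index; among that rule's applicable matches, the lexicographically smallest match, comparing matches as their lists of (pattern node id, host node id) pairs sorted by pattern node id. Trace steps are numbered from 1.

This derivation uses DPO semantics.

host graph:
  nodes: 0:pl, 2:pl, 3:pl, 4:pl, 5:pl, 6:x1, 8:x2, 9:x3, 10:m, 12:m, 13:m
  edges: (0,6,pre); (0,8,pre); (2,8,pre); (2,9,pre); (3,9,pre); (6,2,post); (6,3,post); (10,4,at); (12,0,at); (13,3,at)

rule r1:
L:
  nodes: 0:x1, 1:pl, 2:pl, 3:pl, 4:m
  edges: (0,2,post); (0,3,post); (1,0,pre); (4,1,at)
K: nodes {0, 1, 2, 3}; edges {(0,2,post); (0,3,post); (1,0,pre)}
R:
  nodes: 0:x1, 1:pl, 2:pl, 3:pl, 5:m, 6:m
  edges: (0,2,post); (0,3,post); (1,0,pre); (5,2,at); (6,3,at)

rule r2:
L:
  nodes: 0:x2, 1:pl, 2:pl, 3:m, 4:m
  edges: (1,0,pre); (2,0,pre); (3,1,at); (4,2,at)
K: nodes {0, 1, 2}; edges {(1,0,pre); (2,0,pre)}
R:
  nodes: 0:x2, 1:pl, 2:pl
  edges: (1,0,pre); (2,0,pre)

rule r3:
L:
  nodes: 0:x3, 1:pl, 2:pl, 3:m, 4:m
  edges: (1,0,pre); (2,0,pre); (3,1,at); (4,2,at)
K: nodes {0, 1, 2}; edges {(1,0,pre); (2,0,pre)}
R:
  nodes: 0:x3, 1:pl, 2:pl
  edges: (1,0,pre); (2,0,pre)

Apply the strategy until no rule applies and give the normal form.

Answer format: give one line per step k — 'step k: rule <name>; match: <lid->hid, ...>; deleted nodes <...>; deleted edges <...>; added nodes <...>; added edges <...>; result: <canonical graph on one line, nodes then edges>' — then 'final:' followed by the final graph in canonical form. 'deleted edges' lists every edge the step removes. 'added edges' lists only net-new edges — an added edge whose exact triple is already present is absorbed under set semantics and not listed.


step 1: rule r1; match: 0->6, 1->0, 2->2, 3->3, 4->12; deleted nodes 12; deleted edges (12,0,at); added nodes 14, 15; added edges (14,2,at); (15,3,at); result: nodes: 0:pl, 2:pl, 3:pl, 4:pl, 5:pl, 6:x1, 8:x2, 9:x3, 10:m, 13:m, 14:m, 15:m edges: (0,6,pre); (0,8,pre); (2,8,pre); (2,9,pre); (3,9,pre); (6,2,post); (6,3,post); (10,4,at); (13,3,at); (14,2,at); (15,3,at)
step 2: rule r3; match: 0->9, 1->2, 2->3, 3->14, 4->13; deleted nodes 13, 14; deleted edges (13,3,at); (14,2,at); added nodes (none); added edges (none); result: nodes: 0:pl, 2:pl, 3:pl, 4:pl, 5:pl, 6:x1, 8:x2, 9:x3, 10:m, 15:m edges: (0,6,pre); (0,8,pre); (2,8,pre); (2,9,pre); (3,9,pre); (6,2,post); (6,3,post); (10,4,at); (15,3,at)
final:
nodes: 0:pl, 2:pl, 3:pl, 4:pl, 5:pl, 6:x1, 8:x2, 9:x3, 10:m, 15:m
edges: (0,6,pre); (0,8,pre); (2,8,pre); (2,9,pre); (3,9,pre); (6,2,post); (6,3,post); (10,4,at); (15,3,at)


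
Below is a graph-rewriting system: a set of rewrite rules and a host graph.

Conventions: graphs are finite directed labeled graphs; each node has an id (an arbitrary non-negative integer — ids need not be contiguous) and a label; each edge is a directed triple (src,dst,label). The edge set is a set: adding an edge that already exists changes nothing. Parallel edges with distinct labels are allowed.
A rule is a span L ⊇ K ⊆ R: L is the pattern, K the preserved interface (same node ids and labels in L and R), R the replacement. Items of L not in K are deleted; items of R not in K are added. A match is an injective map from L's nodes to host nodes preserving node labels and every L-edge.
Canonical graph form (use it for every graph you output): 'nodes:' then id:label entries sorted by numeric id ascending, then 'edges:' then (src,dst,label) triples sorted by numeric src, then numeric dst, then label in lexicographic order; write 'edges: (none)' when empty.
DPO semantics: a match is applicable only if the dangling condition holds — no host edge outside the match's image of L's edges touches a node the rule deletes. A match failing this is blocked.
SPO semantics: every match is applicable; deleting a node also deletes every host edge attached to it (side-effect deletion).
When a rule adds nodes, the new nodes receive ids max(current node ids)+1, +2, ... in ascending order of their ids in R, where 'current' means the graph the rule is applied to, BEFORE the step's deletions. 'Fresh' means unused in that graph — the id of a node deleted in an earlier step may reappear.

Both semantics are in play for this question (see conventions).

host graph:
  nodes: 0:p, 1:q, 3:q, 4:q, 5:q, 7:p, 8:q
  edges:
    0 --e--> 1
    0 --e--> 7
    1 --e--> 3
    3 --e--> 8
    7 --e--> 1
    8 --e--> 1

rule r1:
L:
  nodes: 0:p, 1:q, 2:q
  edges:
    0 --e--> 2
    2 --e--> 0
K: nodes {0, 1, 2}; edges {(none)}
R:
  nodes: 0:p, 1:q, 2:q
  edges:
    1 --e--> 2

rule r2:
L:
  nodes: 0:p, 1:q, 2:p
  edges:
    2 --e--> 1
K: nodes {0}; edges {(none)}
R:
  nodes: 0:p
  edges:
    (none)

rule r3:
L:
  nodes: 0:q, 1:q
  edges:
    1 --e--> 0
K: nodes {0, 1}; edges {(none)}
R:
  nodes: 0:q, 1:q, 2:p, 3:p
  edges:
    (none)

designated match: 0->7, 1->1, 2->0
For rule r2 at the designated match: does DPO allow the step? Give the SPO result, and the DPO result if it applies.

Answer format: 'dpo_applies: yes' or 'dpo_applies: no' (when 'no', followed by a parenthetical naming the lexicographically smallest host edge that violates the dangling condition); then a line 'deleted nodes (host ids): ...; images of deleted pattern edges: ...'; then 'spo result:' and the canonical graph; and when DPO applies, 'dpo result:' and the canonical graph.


dpo_applies: no
(the rule deletes node 0, which keeps host edge (0,7,e) outside the match image — the dangling condition fails, DPO blocks; SPO proceeds and side-deletes such edges)
deleted nodes (host ids): 0, 1; images of deleted pattern edges: (0,1,e)
spo result:
nodes: 3:q, 4:q, 5:q, 7:p, 8:q
edges: (3,8,e)


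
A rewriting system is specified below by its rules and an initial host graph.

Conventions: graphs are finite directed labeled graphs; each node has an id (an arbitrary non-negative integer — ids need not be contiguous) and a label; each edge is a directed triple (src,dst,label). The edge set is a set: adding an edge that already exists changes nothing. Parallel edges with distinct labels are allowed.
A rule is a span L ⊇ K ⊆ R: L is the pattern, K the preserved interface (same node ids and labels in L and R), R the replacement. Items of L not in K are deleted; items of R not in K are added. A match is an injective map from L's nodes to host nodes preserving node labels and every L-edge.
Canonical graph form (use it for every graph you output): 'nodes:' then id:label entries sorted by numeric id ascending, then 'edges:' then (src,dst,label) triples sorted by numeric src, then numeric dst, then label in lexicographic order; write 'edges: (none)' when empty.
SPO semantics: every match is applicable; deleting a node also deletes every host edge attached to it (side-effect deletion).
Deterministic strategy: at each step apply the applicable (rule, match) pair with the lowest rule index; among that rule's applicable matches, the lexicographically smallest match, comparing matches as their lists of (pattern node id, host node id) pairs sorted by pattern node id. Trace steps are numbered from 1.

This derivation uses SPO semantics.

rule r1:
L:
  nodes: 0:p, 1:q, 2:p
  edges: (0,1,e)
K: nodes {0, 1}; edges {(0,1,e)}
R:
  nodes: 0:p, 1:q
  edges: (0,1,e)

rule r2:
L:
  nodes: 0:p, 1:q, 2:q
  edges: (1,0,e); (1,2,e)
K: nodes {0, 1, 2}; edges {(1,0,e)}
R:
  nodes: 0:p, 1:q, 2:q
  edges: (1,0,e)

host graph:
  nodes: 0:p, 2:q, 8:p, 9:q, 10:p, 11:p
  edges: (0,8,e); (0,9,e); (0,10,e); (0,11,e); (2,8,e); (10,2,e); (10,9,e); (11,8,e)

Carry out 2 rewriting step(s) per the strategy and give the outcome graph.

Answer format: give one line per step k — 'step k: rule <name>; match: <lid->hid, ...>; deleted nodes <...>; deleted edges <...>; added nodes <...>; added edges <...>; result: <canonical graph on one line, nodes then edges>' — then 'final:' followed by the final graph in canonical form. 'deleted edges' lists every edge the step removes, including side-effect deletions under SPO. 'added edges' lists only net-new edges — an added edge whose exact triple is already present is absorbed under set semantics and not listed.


step 1: rule r1; match: 0->0, 1->9, 2->8; deleted nodes 8; deleted edges (0,8,e); (2,8,e); (11,8,e); added nodes (none); added edges (none); result: nodes: 0:p, 2:q, 9:q, 10:p, 11:p edges: (0,9,e); (0,10,e); (0,11,e); (10,2,e); (10,9,e)
step 2: rule r1; match: 0->0, 1->9, 2->10; deleted nodes 10; deleted edges (0,10,e); (10,2,e); (10,9,e); added nodes (none); added edges (none); result: nodes: 0:p, 2:q, 9:q, 11:p edges: (0,9,e); (0,11,e)
final:
nodes: 0:p, 2:q, 9:q, 11:p
edges: (0,9,e); (0,11,e)


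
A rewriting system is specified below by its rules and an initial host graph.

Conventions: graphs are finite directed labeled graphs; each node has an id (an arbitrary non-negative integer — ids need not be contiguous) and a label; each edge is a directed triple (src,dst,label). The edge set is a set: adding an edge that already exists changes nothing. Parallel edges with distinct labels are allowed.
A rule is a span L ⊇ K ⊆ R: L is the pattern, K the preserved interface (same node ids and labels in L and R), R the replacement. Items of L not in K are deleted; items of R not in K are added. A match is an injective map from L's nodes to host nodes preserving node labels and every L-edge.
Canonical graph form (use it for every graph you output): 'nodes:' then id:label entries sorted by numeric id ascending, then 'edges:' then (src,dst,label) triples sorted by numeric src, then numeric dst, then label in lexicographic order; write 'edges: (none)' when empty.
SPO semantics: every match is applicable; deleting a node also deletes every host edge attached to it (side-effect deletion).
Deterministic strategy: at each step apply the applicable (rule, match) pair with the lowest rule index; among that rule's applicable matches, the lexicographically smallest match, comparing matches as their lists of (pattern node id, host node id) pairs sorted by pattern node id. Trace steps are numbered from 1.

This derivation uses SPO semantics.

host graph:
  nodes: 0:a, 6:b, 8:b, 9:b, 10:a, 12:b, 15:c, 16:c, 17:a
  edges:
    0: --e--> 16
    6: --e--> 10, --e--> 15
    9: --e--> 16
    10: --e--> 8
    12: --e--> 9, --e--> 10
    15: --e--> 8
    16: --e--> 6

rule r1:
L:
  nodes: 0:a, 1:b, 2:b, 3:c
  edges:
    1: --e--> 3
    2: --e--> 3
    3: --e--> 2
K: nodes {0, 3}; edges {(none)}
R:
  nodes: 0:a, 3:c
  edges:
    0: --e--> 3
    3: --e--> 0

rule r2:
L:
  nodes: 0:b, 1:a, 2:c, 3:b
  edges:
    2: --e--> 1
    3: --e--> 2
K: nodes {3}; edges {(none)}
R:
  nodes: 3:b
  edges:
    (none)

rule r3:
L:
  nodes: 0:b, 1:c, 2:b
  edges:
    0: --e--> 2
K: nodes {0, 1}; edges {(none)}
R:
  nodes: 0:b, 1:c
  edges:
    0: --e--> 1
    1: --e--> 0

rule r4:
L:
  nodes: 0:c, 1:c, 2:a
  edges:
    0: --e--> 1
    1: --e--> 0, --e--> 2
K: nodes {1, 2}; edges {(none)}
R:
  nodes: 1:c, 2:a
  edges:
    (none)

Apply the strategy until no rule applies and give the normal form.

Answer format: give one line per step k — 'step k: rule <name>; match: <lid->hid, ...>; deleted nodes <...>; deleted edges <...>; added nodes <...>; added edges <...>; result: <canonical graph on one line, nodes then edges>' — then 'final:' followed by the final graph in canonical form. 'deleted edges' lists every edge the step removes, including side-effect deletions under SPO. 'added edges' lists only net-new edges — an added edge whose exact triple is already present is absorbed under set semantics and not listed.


step 1: rule r3; match: 0->12, 1->15, 2->9; deleted nodes 9; deleted edges (9,16,e); (12,9,e); added nodes (none); added edges (12,15,e); (15,12,e); result: nodes: 0:a, 6:b, 8:b, 10:a, 12:b, 15:c, 16:c, 17:a edges: (0,16,e); (6,10,e); (6,15,e); (10,8,e); (12,10,e); (12,15,e); (15,8,e); (15,12,e); (16,6,e)
step 2: rule r1; match: 0->0, 1->6, 2->12, 3->15; deleted nodes 6, 12; deleted edges (6,10,e); (6,15,e); (12,10,e); (12,15,e); (15,12,e); (16,6,e); added nodes (none); added edges (0,15,e); (15,0,e); result: nodes: 0:a, 8:b, 10:a, 15:c, 16:c, 17:a edges: (0,15,e); (0,16,e); (10,8,e); (15,0,e); (15,8,e)
final:
nodes: 0:a, 8:b, 10:a, 15:c, 16:c, 17:a
edges: (0,15,e); (0,16,e); (10,8,e); (15,0,e); (15,8,e)


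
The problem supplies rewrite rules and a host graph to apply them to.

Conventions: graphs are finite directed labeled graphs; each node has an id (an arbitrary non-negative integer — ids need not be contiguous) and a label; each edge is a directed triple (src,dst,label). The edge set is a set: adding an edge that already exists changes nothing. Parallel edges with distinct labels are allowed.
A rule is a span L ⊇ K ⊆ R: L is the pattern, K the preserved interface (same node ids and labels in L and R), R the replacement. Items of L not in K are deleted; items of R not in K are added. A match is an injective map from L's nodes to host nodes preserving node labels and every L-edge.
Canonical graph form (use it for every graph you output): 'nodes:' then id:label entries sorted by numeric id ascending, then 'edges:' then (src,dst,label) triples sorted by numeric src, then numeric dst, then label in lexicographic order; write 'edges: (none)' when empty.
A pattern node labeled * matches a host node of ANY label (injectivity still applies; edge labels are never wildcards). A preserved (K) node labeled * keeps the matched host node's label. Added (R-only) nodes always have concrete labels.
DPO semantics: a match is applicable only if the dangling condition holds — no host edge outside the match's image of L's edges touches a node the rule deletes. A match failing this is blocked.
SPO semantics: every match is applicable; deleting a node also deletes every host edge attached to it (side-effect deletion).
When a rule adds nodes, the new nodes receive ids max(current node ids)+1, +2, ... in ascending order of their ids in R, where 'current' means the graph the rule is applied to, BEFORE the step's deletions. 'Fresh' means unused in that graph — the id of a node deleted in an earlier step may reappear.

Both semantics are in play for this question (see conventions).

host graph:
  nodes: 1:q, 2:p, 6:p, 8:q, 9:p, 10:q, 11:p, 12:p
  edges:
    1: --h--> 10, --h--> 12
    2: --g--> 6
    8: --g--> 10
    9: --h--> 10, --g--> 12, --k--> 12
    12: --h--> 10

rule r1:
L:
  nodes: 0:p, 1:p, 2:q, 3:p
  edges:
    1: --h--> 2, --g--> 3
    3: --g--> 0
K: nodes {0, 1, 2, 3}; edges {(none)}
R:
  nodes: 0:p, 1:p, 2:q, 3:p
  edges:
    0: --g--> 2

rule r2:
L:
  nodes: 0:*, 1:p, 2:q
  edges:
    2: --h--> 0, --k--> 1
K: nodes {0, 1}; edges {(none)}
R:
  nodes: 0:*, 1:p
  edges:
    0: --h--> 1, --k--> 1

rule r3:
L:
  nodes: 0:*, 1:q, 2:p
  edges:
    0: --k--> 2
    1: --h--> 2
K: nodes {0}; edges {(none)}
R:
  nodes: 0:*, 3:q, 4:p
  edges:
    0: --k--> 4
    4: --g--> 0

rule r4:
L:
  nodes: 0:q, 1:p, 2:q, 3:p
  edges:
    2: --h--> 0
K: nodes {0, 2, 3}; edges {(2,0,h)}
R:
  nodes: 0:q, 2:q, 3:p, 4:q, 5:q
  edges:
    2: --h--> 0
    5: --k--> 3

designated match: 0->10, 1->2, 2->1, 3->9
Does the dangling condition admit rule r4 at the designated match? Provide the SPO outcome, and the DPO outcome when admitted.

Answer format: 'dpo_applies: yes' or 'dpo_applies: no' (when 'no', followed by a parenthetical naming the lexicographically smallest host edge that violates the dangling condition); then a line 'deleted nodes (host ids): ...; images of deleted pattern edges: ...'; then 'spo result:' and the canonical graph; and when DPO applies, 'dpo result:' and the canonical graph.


dpo_applies: no
(the rule deletes node 2, which keeps host edge (2,6,g) outside the match image — the dangling condition fails, DPO blocks; SPO proceeds and side-deletes such edges)
deleted nodes (host ids): 2; images of deleted pattern edges: (none)
spo result:
nodes: 1:q, 6:p, 8:q, 9:p, 10:q, 11:p, 12:p, 13:q, 14:q
edges: (1,10,h); (1,12,h); (8,10,g); (9,10,h); (9,12,g); (9,12,k); (12,10,h); (14,9,k)


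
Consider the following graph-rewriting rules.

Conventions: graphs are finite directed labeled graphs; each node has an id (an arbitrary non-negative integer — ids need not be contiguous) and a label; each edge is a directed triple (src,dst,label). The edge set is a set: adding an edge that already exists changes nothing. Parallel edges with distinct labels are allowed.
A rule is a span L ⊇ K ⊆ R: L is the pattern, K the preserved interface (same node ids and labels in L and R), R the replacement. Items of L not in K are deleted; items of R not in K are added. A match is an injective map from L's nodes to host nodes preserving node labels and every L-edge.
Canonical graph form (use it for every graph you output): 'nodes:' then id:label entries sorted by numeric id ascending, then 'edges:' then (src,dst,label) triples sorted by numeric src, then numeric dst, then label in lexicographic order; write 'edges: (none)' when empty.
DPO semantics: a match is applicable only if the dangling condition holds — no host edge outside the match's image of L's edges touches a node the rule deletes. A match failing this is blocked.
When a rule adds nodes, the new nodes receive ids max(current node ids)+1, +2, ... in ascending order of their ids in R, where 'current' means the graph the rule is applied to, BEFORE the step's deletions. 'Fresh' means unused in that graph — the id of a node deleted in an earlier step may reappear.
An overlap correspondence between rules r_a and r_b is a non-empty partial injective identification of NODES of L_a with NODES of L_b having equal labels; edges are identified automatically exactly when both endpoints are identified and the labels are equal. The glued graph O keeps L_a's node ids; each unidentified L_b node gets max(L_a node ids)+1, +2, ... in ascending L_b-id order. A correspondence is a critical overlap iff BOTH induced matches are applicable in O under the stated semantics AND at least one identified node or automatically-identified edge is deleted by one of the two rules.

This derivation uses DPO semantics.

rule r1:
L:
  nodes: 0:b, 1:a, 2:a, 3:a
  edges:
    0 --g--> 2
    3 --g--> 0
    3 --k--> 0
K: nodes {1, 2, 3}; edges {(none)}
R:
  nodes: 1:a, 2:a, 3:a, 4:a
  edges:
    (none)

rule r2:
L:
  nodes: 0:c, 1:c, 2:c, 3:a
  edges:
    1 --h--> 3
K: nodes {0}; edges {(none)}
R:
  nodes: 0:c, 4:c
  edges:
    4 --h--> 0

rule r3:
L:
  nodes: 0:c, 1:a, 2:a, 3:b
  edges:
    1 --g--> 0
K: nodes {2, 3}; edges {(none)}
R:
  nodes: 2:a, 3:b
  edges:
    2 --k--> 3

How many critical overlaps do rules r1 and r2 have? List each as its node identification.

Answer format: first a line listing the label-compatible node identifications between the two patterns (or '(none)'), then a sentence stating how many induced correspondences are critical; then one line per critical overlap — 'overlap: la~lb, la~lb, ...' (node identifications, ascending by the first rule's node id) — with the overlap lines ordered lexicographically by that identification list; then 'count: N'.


label-compatible node identifications between L(r1) and L(r2): 1~3, 2~3, 3~3
1 of the induced correspondences is a critical overlap of r1 and r2.
overlap: 1~3
count: 1


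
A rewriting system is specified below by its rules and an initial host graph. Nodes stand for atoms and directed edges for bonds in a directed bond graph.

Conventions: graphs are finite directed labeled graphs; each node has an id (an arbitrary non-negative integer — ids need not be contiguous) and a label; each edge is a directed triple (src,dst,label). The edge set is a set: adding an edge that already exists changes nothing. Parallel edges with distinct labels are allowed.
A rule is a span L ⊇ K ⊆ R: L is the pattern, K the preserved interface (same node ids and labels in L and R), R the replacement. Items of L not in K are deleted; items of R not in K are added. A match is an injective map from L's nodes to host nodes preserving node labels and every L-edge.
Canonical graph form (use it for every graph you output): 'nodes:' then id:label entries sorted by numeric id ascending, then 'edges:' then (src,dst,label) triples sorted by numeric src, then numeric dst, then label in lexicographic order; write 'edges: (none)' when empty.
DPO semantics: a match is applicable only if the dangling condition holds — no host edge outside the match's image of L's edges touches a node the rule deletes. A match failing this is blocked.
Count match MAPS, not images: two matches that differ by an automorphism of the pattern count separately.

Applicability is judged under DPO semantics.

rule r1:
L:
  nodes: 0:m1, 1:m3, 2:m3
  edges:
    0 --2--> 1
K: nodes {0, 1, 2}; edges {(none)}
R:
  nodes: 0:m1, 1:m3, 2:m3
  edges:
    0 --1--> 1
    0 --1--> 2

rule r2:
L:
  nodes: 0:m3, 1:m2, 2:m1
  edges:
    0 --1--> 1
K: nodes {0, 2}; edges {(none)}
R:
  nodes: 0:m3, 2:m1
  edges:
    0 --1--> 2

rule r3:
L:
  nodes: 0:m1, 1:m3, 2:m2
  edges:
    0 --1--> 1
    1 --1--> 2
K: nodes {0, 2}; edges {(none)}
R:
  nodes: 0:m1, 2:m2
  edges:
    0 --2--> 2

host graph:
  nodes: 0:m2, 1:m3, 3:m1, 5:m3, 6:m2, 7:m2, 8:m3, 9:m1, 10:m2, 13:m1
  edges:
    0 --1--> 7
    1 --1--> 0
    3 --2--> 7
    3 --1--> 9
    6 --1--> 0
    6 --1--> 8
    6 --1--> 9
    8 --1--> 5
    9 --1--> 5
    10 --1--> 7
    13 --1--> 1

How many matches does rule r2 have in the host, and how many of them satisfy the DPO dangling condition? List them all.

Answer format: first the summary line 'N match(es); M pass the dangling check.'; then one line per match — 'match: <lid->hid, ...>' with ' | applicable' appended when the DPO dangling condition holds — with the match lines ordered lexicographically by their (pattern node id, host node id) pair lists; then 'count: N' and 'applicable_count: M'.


3 match(es); 0 pass the dangling check.
match: 0->1, 1->0, 2->3
match: 0->1, 1->0, 2->9
match: 0->1, 1->0, 2->13
count: 3
applicable_count: 0


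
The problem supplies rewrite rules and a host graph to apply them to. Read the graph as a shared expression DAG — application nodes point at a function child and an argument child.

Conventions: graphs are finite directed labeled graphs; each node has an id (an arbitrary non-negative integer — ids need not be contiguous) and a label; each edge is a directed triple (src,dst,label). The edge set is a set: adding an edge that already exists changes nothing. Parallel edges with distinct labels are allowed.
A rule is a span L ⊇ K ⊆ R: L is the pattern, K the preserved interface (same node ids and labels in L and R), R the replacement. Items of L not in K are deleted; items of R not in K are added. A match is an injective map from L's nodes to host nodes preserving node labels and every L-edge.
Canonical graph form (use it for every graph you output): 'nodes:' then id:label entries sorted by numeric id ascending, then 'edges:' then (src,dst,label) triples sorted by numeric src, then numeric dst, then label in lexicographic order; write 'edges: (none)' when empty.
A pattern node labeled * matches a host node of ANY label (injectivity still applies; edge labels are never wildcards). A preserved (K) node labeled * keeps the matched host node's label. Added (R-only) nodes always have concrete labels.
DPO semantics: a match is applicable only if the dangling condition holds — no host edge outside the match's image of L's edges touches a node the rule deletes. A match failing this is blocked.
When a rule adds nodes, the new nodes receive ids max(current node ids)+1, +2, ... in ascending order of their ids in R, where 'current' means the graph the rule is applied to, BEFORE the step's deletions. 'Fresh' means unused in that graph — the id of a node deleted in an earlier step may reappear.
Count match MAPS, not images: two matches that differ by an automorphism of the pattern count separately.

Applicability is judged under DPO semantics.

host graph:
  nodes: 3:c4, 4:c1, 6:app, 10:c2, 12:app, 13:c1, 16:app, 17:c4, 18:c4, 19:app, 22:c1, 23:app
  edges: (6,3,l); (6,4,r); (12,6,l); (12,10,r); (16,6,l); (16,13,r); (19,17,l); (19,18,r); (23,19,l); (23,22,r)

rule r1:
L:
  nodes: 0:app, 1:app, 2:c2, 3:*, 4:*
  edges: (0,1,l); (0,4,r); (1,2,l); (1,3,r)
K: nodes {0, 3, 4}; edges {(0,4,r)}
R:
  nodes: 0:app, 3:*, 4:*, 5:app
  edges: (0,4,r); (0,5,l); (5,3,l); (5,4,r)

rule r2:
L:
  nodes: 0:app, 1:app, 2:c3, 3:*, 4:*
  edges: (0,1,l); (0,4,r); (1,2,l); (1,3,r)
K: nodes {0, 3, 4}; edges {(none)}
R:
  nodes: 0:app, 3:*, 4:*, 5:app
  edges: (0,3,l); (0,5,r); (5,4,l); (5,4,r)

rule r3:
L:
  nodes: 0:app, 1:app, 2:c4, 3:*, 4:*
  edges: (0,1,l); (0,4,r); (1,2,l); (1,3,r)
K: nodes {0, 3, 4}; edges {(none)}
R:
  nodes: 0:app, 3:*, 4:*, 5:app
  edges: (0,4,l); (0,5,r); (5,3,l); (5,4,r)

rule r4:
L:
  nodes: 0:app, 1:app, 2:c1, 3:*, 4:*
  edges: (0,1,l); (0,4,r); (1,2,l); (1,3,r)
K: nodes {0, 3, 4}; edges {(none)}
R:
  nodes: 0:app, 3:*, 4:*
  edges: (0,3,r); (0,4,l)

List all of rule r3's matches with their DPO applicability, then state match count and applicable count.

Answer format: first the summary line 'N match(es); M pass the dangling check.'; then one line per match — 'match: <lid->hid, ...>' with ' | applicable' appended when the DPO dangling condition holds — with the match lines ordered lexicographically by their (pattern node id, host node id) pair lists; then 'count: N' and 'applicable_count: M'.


3 match(es); 1 pass the dangling check.
match: 0->12, 1->6, 2->3, 3->4, 4->10
match: 0->16, 1->6, 2->3, 3->4, 4->13
match: 0->23, 1->19, 2->17, 3->18, 4->22 | applicable
count: 3
applicable_count: 1
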